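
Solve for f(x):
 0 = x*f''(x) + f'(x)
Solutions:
 f(x) = C1 + C2*log(x)


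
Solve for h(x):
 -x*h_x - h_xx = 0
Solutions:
 h(x) = C1 + C2*erf(sqrt(2)*x/2)


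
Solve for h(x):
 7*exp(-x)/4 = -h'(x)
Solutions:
 h(x) = C1 + 7*exp(-x)/4


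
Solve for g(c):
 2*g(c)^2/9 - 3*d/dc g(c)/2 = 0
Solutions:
 g(c) = -27/(C1 + 4*c)


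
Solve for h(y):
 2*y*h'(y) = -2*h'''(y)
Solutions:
 h(y) = C1 + Integral(C2*airyai(-y) + C3*airybi(-y), y)


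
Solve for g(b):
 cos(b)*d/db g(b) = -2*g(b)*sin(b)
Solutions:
 g(b) = C1*cos(b)^2


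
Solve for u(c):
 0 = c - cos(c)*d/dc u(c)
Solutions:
 u(c) = C1 + Integral(c/cos(c), c)


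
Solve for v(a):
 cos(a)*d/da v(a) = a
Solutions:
 v(a) = C1 + Integral(a/cos(a), a)


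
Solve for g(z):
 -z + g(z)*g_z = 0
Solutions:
 g(z) = -sqrt(C1 + z^2)
 g(z) = sqrt(C1 + z^2)


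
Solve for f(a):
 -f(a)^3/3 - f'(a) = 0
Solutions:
 f(a) = -sqrt(6)*sqrt(-1/(C1 - a))/2
 f(a) = sqrt(6)*sqrt(-1/(C1 - a))/2


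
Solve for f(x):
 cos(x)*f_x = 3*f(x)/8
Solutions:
 f(x) = C1*(sin(x) + 1)^(3/16)/(sin(x) - 1)^(3/16)


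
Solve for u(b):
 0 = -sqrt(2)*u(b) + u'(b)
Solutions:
 u(b) = C1*exp(sqrt(2)*b)


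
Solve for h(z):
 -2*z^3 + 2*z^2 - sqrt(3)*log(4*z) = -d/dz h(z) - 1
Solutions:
 h(z) = C1 + z^4/2 - 2*z^3/3 + sqrt(3)*z*log(z) - sqrt(3)*z - z + 2*sqrt(3)*z*log(2)


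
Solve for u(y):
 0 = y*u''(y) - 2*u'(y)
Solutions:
 u(y) = C1 + C2*y^3


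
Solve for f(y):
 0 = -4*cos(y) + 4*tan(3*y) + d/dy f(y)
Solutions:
 f(y) = C1 + 4*log(cos(3*y))/3 + 4*sin(y)


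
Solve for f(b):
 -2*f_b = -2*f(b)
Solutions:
 f(b) = C1*exp(b)


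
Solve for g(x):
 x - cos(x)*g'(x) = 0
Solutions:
 g(x) = C1 + Integral(x/cos(x), x)


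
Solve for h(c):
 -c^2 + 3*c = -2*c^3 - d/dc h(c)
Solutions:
 h(c) = C1 - c^4/2 + c^3/3 - 3*c^2/2


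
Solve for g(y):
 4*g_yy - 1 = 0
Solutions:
 g(y) = C1 + C2*y + y^2/8


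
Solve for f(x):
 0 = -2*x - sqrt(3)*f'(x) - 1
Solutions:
 f(x) = C1 - sqrt(3)*x^2/3 - sqrt(3)*x/3


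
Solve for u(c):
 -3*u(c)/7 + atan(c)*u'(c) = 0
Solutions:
 u(c) = C1*exp(3*Integral(1/atan(c), c)/7)


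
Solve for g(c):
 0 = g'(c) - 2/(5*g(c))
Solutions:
 g(c) = -sqrt(C1 + 20*c)/5
 g(c) = sqrt(C1 + 20*c)/5


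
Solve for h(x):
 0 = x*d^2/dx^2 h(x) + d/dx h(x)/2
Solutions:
 h(x) = C1 + C2*sqrt(x)


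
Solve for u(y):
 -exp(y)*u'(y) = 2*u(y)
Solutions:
 u(y) = C1*exp(2*exp(-y))


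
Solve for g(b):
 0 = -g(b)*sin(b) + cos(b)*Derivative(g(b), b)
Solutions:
 g(b) = C1/cos(b)


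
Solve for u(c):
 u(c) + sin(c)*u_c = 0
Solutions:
 u(c) = C1*sqrt(cos(c) + 1)/sqrt(cos(c) - 1)


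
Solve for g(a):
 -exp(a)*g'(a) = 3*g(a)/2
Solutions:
 g(a) = C1*exp(3*exp(-a)/2)


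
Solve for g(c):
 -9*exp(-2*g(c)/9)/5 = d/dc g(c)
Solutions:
 g(c) = 9*log(-sqrt(C1 - 9*c)) - 9*log(15) + 9*log(10)/2
 g(c) = 9*log(C1 - 9*c)/2 - 9*log(15) + 9*log(10)/2


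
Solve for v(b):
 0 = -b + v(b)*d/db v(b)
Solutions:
 v(b) = -sqrt(C1 + b^2)
 v(b) = sqrt(C1 + b^2)


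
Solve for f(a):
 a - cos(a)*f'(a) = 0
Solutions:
 f(a) = C1 + Integral(a/cos(a), a)


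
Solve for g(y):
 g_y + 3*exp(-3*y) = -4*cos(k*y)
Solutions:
 g(y) = C1 + exp(-3*y) - 4*sin(k*y)/k


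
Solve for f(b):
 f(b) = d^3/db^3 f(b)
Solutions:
 f(b) = C3*exp(b) + (C1*sin(sqrt(3)*b/2) + C2*cos(sqrt(3)*b/2))*exp(-b/2)


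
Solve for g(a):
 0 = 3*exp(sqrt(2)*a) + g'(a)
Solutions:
 g(a) = C1 - 3*sqrt(2)*exp(sqrt(2)*a)/2


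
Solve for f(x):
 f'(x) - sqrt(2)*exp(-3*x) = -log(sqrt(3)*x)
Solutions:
 f(x) = C1 - x*log(x) + x*(1 - log(3)/2) - sqrt(2)*exp(-3*x)/3


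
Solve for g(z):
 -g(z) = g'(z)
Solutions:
 g(z) = C1*exp(-z)


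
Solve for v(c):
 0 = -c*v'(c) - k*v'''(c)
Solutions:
 v(c) = C1 + Integral(C2*airyai(c*(-1/k)^(1/3)) + C3*airybi(c*(-1/k)^(1/3)), c)


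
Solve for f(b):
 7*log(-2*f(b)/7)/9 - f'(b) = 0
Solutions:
 -9*Integral(1/(log(-_y) - log(7) + log(2)), (_y, f(b)))/7 = C1 - b


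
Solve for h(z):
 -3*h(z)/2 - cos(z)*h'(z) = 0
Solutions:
 h(z) = C1*(sin(z) - 1)^(3/4)/(sin(z) + 1)^(3/4)


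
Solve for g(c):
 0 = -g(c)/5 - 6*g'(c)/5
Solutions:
 g(c) = C1*exp(-c/6)


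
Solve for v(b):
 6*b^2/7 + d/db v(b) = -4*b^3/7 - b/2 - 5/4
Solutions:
 v(b) = C1 - b^4/7 - 2*b^3/7 - b^2/4 - 5*b/4


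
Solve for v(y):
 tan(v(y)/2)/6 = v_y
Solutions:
 v(y) = -2*asin(C1*exp(y/12)) + 2*pi
 v(y) = 2*asin(C1*exp(y/12))


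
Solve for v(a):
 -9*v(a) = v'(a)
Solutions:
 v(a) = C1*exp(-9*a)


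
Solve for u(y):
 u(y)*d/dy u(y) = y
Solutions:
 u(y) = -sqrt(C1 + y^2)
 u(y) = sqrt(C1 + y^2)


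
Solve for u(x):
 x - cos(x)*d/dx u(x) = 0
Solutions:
 u(x) = C1 + Integral(x/cos(x), x)


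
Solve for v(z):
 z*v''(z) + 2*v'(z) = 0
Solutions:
 v(z) = C1 + C2/z


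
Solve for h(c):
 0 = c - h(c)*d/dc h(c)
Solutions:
 h(c) = -sqrt(C1 + c^2)
 h(c) = sqrt(C1 + c^2)


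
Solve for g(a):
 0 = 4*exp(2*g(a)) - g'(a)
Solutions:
 g(a) = log(-sqrt(-1/(C1 + 4*a))) - log(2)/2
 g(a) = log(-1/(C1 + 4*a))/2 - log(2)/2


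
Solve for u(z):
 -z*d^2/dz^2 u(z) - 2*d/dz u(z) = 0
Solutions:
 u(z) = C1 + C2/z


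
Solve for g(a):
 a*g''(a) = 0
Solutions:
 g(a) = C1 + C2*a


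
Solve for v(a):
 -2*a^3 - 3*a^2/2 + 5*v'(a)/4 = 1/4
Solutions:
 v(a) = C1 + 2*a^4/5 + 2*a^3/5 + a/5


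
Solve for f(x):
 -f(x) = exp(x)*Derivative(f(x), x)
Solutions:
 f(x) = C1*exp(exp(-x))


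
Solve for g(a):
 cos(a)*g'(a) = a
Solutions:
 g(a) = C1 + Integral(a/cos(a), a)


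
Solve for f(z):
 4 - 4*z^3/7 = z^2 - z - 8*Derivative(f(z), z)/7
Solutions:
 f(z) = C1 + z^4/8 + 7*z^3/24 - 7*z^2/16 - 7*z/2


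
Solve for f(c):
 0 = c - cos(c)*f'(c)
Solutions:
 f(c) = C1 + Integral(c/cos(c), c)


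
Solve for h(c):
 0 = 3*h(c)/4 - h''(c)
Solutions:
 h(c) = C1*exp(-sqrt(3)*c/2) + C2*exp(sqrt(3)*c/2)


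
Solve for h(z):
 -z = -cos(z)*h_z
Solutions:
 h(z) = C1 + Integral(z/cos(z), z)


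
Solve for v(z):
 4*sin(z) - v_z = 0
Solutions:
 v(z) = C1 - 4*cos(z)


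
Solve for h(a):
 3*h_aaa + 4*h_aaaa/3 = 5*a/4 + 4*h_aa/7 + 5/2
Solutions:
 h(a) = C1 + C2*a + C3*exp(a*(-63 + sqrt(5313))/56) + C4*exp(-a*(63 + sqrt(5313))/56) - 35*a^3/96 - 1015*a^2/128


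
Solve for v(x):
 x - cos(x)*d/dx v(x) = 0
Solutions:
 v(x) = C1 + Integral(x/cos(x), x)


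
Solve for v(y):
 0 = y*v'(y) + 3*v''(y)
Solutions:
 v(y) = C1 + C2*erf(sqrt(6)*y/6)


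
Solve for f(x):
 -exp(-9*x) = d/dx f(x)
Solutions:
 f(x) = C1 + exp(-9*x)/9


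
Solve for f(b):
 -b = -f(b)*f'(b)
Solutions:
 f(b) = -sqrt(C1 + b^2)
 f(b) = sqrt(C1 + b^2)


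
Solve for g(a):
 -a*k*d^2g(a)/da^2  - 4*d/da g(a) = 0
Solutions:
 g(a) = C1 + a^(((re(k) - 4)*re(k) + im(k)^2)/(re(k)^2 + im(k)^2))*(C2*sin(4*log(a)*Abs(im(k))/(re(k)^2 + im(k)^2)) + C3*cos(4*log(a)*im(k)/(re(k)^2 + im(k)^2)))


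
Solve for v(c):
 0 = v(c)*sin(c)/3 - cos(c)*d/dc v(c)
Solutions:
 v(c) = C1/cos(c)^(1/3)


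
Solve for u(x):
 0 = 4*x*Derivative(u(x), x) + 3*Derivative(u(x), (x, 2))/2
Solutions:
 u(x) = C1 + C2*erf(2*sqrt(3)*x/3)


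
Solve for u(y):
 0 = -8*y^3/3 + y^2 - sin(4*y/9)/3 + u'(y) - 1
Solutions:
 u(y) = C1 + 2*y^4/3 - y^3/3 + y - 3*cos(4*y/9)/4


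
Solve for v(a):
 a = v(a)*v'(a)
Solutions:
 v(a) = -sqrt(C1 + a^2)
 v(a) = sqrt(C1 + a^2)


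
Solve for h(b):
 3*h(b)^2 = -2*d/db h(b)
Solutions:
 h(b) = 2/(C1 + 3*b)


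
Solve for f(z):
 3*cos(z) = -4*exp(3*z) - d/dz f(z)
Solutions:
 f(z) = C1 - 4*exp(3*z)/3 - 3*sin(z)


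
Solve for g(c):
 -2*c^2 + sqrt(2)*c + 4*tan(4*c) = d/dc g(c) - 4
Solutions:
 g(c) = C1 - 2*c^3/3 + sqrt(2)*c^2/2 + 4*c - log(cos(4*c))


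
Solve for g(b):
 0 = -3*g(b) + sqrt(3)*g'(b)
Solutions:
 g(b) = C1*exp(sqrt(3)*b)


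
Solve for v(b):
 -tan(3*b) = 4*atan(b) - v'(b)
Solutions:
 v(b) = C1 + 4*b*atan(b) - 2*log(b^2 + 1) - log(cos(3*b))/3


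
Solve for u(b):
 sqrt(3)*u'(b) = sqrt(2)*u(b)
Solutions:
 u(b) = C1*exp(sqrt(6)*b/3)


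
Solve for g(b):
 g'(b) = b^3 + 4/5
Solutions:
 g(b) = C1 + b^4/4 + 4*b/5


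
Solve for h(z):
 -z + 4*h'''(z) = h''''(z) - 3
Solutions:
 h(z) = C1 + C2*z + C3*z^2 + C4*exp(4*z) + z^4/96 - 11*z^3/96


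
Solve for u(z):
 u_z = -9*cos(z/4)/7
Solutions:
 u(z) = C1 - 36*sin(z/4)/7


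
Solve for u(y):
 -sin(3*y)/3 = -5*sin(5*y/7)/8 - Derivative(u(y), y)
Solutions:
 u(y) = C1 + 7*cos(5*y/7)/8 - cos(3*y)/9


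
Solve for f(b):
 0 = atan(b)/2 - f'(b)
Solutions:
 f(b) = C1 + b*atan(b)/2 - log(b^2 + 1)/4


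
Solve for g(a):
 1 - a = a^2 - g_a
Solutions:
 g(a) = C1 + a^3/3 + a^2/2 - a


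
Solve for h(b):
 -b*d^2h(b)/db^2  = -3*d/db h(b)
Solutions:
 h(b) = C1 + C2*b^4


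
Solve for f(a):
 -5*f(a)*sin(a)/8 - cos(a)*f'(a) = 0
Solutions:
 f(a) = C1*cos(a)^(5/8)


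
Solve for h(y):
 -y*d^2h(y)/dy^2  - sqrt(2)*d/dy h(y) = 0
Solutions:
 h(y) = C1 + C2*y^(1 - sqrt(2))


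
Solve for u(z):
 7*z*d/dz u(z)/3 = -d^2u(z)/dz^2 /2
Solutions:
 u(z) = C1 + C2*erf(sqrt(21)*z/3)


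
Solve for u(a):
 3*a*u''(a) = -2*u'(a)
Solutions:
 u(a) = C1 + C2*a^(1/3)


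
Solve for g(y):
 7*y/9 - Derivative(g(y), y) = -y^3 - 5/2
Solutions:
 g(y) = C1 + y^4/4 + 7*y^2/18 + 5*y/2


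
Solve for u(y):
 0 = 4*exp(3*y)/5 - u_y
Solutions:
 u(y) = C1 + 4*exp(3*y)/15


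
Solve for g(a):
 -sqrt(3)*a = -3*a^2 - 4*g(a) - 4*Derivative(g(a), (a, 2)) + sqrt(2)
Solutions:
 g(a) = C1*sin(a) + C2*cos(a) - 3*a^2/4 + sqrt(3)*a/4 + sqrt(2)/4 + 3/2


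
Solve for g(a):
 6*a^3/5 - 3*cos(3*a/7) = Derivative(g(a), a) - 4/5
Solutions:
 g(a) = C1 + 3*a^4/10 + 4*a/5 - 7*sin(3*a/7)


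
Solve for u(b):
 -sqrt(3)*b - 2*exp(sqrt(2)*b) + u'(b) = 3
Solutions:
 u(b) = C1 + sqrt(3)*b^2/2 + 3*b + sqrt(2)*exp(sqrt(2)*b)


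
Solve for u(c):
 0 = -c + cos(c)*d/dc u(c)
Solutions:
 u(c) = C1 + Integral(c/cos(c), c)


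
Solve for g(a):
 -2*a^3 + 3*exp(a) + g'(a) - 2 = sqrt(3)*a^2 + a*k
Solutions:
 g(a) = C1 + a^4/2 + sqrt(3)*a^3/3 + a^2*k/2 + 2*a - 3*exp(a)


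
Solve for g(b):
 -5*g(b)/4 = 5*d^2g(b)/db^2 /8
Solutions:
 g(b) = C1*sin(sqrt(2)*b) + C2*cos(sqrt(2)*b)


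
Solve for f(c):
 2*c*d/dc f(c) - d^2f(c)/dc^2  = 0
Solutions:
 f(c) = C1 + C2*erfi(c)


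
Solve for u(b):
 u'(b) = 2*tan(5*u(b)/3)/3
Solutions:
 u(b) = -3*asin(C1*exp(10*b/9))/5 + 3*pi/5
 u(b) = 3*asin(C1*exp(10*b/9))/5


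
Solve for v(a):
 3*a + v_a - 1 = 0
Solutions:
 v(a) = C1 - 3*a^2/2 + a


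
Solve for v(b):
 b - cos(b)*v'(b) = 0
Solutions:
 v(b) = C1 + Integral(b/cos(b), b)


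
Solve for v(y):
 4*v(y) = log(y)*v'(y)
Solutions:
 v(y) = C1*exp(4*li(y))


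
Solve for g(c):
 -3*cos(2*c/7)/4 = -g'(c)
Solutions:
 g(c) = C1 + 21*sin(2*c/7)/8


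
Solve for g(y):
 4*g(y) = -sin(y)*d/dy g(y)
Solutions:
 g(y) = C1*(cos(y)^2 + 2*cos(y) + 1)/(cos(y)^2 - 2*cos(y) + 1)


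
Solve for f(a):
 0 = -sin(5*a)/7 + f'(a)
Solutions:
 f(a) = C1 - cos(5*a)/35


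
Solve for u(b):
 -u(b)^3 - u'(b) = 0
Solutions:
 u(b) = -sqrt(2)*sqrt(-1/(C1 - b))/2
 u(b) = sqrt(2)*sqrt(-1/(C1 - b))/2


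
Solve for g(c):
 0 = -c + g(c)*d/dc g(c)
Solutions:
 g(c) = -sqrt(C1 + c^2)
 g(c) = sqrt(C1 + c^2)


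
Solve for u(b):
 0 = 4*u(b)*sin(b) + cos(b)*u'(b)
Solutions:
 u(b) = C1*cos(b)^4


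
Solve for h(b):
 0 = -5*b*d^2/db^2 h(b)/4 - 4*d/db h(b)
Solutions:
 h(b) = C1 + C2/b^(11/5)


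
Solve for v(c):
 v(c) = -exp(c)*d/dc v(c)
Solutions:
 v(c) = C1*exp(exp(-c))


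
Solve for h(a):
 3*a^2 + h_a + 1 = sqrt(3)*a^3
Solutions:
 h(a) = C1 + sqrt(3)*a^4/4 - a^3 - a


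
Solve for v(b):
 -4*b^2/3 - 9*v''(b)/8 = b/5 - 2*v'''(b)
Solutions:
 v(b) = C1 + C2*b + C3*exp(9*b/16) - 8*b^4/81 - 2668*b^3/3645 - 42688*b^2/10935


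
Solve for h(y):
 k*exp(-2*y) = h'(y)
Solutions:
 h(y) = C1 - k*exp(-2*y)/2


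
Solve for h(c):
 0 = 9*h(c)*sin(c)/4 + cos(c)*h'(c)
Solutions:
 h(c) = C1*cos(c)^(9/4)


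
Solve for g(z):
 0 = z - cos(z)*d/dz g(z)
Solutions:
 g(z) = C1 + Integral(z/cos(z), z)


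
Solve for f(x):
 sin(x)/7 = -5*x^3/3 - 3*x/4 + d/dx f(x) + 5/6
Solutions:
 f(x) = C1 + 5*x^4/12 + 3*x^2/8 - 5*x/6 - cos(x)/7


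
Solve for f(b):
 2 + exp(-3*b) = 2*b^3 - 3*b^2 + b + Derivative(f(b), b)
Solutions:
 f(b) = C1 - b^4/2 + b^3 - b^2/2 + 2*b - exp(-3*b)/3


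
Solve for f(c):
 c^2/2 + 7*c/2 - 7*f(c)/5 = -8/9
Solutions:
 f(c) = 5*c^2/14 + 5*c/2 + 40/63


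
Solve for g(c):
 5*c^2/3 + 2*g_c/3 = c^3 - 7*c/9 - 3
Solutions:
 g(c) = C1 + 3*c^4/8 - 5*c^3/6 - 7*c^2/12 - 9*c/2


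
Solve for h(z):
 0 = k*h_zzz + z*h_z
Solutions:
 h(z) = C1 + Integral(C2*airyai(z*(-1/k)^(1/3)) + C3*airybi(z*(-1/k)^(1/3)), z)


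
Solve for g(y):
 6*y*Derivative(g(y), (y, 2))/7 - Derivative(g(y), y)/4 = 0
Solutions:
 g(y) = C1 + C2*y^(31/24)


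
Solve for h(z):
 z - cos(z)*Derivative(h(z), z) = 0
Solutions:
 h(z) = C1 + Integral(z/cos(z), z)


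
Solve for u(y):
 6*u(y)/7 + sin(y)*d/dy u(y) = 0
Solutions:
 u(y) = C1*(cos(y) + 1)^(3/7)/(cos(y) - 1)^(3/7)


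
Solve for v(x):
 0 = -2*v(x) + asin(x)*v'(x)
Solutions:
 v(x) = C1*exp(2*Integral(1/asin(x), x))


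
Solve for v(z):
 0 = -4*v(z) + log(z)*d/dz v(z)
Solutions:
 v(z) = C1*exp(4*li(z))


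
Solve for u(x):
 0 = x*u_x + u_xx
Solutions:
 u(x) = C1 + C2*erf(sqrt(2)*x/2)


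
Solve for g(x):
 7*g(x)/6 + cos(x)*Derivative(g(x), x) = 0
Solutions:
 g(x) = C1*(sin(x) - 1)^(7/12)/(sin(x) + 1)^(7/12)


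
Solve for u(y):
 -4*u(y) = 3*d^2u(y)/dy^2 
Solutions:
 u(y) = C1*sin(2*sqrt(3)*y/3) + C2*cos(2*sqrt(3)*y/3)


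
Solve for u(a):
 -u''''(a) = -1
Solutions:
 u(a) = C1 + C2*a + C3*a^2 + C4*a^3 + a^4/24


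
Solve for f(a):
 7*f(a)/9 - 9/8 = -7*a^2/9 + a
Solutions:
 f(a) = -a^2 + 9*a/7 + 81/56


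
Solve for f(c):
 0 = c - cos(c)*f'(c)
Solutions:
 f(c) = C1 + Integral(c/cos(c), c)


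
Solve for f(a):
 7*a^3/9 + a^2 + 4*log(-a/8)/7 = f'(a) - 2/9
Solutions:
 f(a) = C1 + 7*a^4/36 + a^3/3 + 4*a*log(-a)/7 + 2*a*(-54*log(2) - 11)/63


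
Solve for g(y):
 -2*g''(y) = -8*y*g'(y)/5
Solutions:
 g(y) = C1 + C2*erfi(sqrt(10)*y/5)


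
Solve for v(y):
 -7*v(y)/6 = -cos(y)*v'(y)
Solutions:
 v(y) = C1*(sin(y) + 1)^(7/12)/(sin(y) - 1)^(7/12)


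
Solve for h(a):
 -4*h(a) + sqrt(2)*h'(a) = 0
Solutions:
 h(a) = C1*exp(2*sqrt(2)*a)


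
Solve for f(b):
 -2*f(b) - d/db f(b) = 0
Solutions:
 f(b) = C1*exp(-2*b)


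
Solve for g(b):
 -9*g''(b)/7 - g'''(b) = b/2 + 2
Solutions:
 g(b) = C1 + C2*b + C3*exp(-9*b/7) - 7*b^3/108 - 203*b^2/324


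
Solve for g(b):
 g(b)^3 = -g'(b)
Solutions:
 g(b) = -sqrt(2)*sqrt(-1/(C1 - b))/2
 g(b) = sqrt(2)*sqrt(-1/(C1 - b))/2


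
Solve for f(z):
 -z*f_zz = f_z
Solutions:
 f(z) = C1 + C2*log(z)


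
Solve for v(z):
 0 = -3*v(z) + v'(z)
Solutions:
 v(z) = C1*exp(3*z)


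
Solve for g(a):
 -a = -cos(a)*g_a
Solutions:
 g(a) = C1 + Integral(a/cos(a), a)


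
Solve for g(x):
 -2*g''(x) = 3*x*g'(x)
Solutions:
 g(x) = C1 + C2*erf(sqrt(3)*x/2)


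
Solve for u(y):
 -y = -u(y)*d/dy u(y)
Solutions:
 u(y) = -sqrt(C1 + y^2)
 u(y) = sqrt(C1 + y^2)


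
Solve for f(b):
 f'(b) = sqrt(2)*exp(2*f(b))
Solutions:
 f(b) = log(-sqrt(-1/(C1 + sqrt(2)*b))) - log(2)/2
 f(b) = log(-1/(C1 + sqrt(2)*b))/2 - log(2)/2


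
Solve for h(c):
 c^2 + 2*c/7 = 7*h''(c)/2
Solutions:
 h(c) = C1 + C2*c + c^4/42 + 2*c^3/147


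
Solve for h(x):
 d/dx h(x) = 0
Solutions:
 h(x) = C1


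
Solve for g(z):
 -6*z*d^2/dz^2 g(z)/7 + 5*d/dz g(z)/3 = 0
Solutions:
 g(z) = C1 + C2*z^(53/18)


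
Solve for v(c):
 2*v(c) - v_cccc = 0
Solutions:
 v(c) = C1*exp(-2^(1/4)*c) + C2*exp(2^(1/4)*c) + C3*sin(2^(1/4)*c) + C4*cos(2^(1/4)*c)


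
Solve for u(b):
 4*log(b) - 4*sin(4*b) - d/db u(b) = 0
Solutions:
 u(b) = C1 + 4*b*log(b) - 4*b + cos(4*b)


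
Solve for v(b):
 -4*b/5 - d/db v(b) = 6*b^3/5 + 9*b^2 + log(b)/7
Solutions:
 v(b) = C1 - 3*b^4/10 - 3*b^3 - 2*b^2/5 - b*log(b)/7 + b/7


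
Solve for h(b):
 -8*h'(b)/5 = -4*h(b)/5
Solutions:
 h(b) = C1*exp(b/2)


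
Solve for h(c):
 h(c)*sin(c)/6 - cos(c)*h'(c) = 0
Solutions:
 h(c) = C1/cos(c)^(1/6)


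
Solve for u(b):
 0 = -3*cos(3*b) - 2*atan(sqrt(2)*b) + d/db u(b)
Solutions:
 u(b) = C1 + 2*b*atan(sqrt(2)*b) - sqrt(2)*log(2*b^2 + 1)/2 + sin(3*b)


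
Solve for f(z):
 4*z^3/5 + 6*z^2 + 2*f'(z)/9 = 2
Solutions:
 f(z) = C1 - 9*z^4/10 - 9*z^3 + 9*z


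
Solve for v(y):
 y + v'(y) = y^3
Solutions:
 v(y) = C1 + y^4/4 - y^2/2


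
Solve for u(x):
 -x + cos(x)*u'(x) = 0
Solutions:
 u(x) = C1 + Integral(x/cos(x), x)


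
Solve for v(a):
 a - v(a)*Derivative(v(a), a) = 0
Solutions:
 v(a) = -sqrt(C1 + a^2)
 v(a) = sqrt(C1 + a^2)


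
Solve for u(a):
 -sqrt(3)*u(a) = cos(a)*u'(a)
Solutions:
 u(a) = C1*(sin(a) - 1)^(sqrt(3)/2)/(sin(a) + 1)^(sqrt(3)/2)


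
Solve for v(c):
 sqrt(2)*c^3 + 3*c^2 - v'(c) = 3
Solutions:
 v(c) = C1 + sqrt(2)*c^4/4 + c^3 - 3*c


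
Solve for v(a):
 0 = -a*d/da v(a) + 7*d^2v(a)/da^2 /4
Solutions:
 v(a) = C1 + C2*erfi(sqrt(14)*a/7)


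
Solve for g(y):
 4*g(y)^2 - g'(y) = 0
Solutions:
 g(y) = -1/(C1 + 4*y)


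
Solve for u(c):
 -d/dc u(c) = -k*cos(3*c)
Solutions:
 u(c) = C1 + k*sin(3*c)/3


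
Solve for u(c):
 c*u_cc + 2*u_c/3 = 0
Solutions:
 u(c) = C1 + C2*c^(1/3)


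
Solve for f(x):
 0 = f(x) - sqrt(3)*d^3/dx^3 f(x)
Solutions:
 f(x) = C3*exp(3^(5/6)*x/3) + (C1*sin(3^(1/3)*x/2) + C2*cos(3^(1/3)*x/2))*exp(-3^(5/6)*x/6)


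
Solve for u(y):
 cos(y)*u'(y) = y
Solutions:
 u(y) = C1 + Integral(y/cos(y), y)


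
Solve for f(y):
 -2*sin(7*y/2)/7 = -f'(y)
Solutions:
 f(y) = C1 - 4*cos(7*y/2)/49


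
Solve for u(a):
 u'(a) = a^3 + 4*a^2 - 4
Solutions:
 u(a) = C1 + a^4/4 + 4*a^3/3 - 4*a


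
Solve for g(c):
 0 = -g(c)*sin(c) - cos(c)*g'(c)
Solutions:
 g(c) = C1*cos(c)


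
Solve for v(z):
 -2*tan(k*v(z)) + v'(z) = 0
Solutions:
 v(z) = Piecewise((-asin(exp(C1*k + 2*k*z))/k + pi/k, Ne(k, 0)), (nan, True))
 v(z) = Piecewise((asin(exp(C1*k + 2*k*z))/k, Ne(k, 0)), (nan, True))


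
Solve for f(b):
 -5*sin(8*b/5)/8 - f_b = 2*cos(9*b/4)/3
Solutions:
 f(b) = C1 - 8*sin(9*b/4)/27 + 25*cos(8*b/5)/64


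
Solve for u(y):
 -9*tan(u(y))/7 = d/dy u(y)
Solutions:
 u(y) = pi - asin(C1*exp(-9*y/7))
 u(y) = asin(C1*exp(-9*y/7))


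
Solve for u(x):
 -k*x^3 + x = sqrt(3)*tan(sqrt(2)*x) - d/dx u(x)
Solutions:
 u(x) = C1 + k*x^4/4 - x^2/2 - sqrt(6)*log(cos(sqrt(2)*x))/2


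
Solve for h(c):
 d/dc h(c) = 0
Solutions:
 h(c) = C1


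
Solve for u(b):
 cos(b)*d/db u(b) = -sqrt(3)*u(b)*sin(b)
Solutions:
 u(b) = C1*cos(b)^(sqrt(3))


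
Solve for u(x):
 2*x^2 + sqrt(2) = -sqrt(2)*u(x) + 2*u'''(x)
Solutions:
 u(x) = C3*exp(2^(5/6)*x/2) - sqrt(2)*x^2 + (C1*sin(2^(5/6)*sqrt(3)*x/4) + C2*cos(2^(5/6)*sqrt(3)*x/4))*exp(-2^(5/6)*x/4) - 1


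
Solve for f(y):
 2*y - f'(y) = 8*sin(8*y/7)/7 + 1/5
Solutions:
 f(y) = C1 + y^2 - y/5 + cos(8*y/7)


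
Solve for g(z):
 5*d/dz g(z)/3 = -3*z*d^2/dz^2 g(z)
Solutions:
 g(z) = C1 + C2*z^(4/9)


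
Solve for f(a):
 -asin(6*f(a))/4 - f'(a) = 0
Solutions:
 Integral(1/asin(6*_y), (_y, f(a))) = C1 - a/4


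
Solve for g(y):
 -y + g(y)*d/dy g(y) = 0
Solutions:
 g(y) = -sqrt(C1 + y^2)
 g(y) = sqrt(C1 + y^2)


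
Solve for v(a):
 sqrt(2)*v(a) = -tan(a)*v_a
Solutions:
 v(a) = C1/sin(a)^(sqrt(2))


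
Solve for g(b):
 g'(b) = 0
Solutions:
 g(b) = C1


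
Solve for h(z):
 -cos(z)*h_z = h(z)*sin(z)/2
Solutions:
 h(z) = C1*sqrt(cos(z))


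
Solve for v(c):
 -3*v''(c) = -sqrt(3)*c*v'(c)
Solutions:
 v(c) = C1 + C2*erfi(sqrt(2)*3^(3/4)*c/6)


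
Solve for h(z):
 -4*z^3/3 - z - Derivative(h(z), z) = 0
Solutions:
 h(z) = C1 - z^4/3 - z^2/2


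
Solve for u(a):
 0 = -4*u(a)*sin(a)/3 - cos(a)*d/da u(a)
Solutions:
 u(a) = C1*cos(a)^(4/3)


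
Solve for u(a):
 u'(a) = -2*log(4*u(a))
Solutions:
 Integral(1/(log(_y) + 2*log(2)), (_y, u(a)))/2 = C1 - a


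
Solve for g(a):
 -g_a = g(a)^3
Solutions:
 g(a) = -sqrt(2)*sqrt(-1/(C1 - a))/2
 g(a) = sqrt(2)*sqrt(-1/(C1 - a))/2


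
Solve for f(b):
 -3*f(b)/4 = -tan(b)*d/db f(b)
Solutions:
 f(b) = C1*sin(b)^(3/4)


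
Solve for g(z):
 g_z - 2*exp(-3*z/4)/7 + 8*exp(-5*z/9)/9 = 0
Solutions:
 g(z) = C1 - 8*exp(-3*z/4)/21 + 8*exp(-5*z/9)/5


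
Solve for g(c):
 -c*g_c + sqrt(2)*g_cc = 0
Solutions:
 g(c) = C1 + C2*erfi(2^(1/4)*c/2)


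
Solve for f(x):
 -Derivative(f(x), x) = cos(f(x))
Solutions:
 f(x) = pi - asin((C1 + exp(2*x))/(C1 - exp(2*x)))
 f(x) = asin((C1 + exp(2*x))/(C1 - exp(2*x)))


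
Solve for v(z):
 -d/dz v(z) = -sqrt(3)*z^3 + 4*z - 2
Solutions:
 v(z) = C1 + sqrt(3)*z^4/4 - 2*z^2 + 2*z


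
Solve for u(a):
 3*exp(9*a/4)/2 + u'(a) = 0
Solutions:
 u(a) = C1 - 2*exp(9*a/4)/3


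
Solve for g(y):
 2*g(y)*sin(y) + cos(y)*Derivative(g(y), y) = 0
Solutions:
 g(y) = C1*cos(y)^2


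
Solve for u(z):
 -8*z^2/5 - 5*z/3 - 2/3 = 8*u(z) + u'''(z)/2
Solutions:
 u(z) = C3*exp(-2*2^(1/3)*z) - z^2/5 - 5*z/24 + (C1*sin(2^(1/3)*sqrt(3)*z) + C2*cos(2^(1/3)*sqrt(3)*z))*exp(2^(1/3)*z) - 1/12


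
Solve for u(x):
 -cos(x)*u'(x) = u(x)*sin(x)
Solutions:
 u(x) = C1*cos(x)


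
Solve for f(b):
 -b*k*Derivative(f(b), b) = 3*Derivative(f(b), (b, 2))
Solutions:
 f(b) = Piecewise((-sqrt(6)*sqrt(pi)*C1*erf(sqrt(6)*b*sqrt(k)/6)/(2*sqrt(k)) - C2, (k > 0) | (k < 0)), (-C1*b - C2, True))


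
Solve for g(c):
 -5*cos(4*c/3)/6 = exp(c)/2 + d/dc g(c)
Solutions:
 g(c) = C1 - exp(c)/2 - 5*sin(4*c/3)/8


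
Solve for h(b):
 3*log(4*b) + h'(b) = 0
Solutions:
 h(b) = C1 - 3*b*log(b) - b*log(64) + 3*b


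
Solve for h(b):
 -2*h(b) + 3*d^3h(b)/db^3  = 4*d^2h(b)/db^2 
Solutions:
 h(b) = C1*exp(b*(-(9*sqrt(1113) + 307)^(1/3) - 16/(9*sqrt(1113) + 307)^(1/3) + 8)/18)*sin(sqrt(3)*b*(-(9*sqrt(1113) + 307)^(1/3) + 16/(9*sqrt(1113) + 307)^(1/3))/18) + C2*exp(b*(-(9*sqrt(1113) + 307)^(1/3) - 16/(9*sqrt(1113) + 307)^(1/3) + 8)/18)*cos(sqrt(3)*b*(-(9*sqrt(1113) + 307)^(1/3) + 16/(9*sqrt(1113) + 307)^(1/3))/18) + C3*exp(b*(16/(9*sqrt(1113) + 307)^(1/3) + 4 + (9*sqrt(1113) + 307)^(1/3))/9)


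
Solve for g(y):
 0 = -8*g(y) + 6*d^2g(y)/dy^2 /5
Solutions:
 g(y) = C1*exp(-2*sqrt(15)*y/3) + C2*exp(2*sqrt(15)*y/3)


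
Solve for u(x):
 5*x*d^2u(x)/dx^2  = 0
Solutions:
 u(x) = C1 + C2*x


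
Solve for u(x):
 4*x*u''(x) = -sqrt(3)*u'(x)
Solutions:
 u(x) = C1 + C2*x^(1 - sqrt(3)/4)


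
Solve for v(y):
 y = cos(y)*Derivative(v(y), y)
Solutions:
 v(y) = C1 + Integral(y/cos(y), y)


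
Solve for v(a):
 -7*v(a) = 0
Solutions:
 v(a) = 0


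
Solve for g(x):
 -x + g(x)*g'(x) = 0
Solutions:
 g(x) = -sqrt(C1 + x^2)
 g(x) = sqrt(C1 + x^2)


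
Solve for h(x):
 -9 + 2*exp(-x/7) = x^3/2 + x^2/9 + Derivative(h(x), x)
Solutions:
 h(x) = C1 - x^4/8 - x^3/27 - 9*x - 14*exp(-x/7)


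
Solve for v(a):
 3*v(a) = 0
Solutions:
 v(a) = 0


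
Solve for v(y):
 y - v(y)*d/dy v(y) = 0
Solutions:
 v(y) = -sqrt(C1 + y^2)
 v(y) = sqrt(C1 + y^2)


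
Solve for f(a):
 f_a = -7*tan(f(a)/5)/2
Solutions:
 f(a) = -5*asin(C1*exp(-7*a/10)) + 5*pi
 f(a) = 5*asin(C1*exp(-7*a/10))


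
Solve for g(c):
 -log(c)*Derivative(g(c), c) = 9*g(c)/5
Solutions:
 g(c) = C1*exp(-9*li(c)/5)


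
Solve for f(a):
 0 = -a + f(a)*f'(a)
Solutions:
 f(a) = -sqrt(C1 + a^2)
 f(a) = sqrt(C1 + a^2)


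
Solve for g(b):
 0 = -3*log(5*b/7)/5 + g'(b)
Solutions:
 g(b) = C1 + 3*b*log(b)/5 - 3*b*log(7)/5 - 3*b/5 + 3*b*log(5)/5


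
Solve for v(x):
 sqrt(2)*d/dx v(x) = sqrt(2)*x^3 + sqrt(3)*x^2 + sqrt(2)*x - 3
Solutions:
 v(x) = C1 + x^4/4 + sqrt(6)*x^3/6 + x^2/2 - 3*sqrt(2)*x/2


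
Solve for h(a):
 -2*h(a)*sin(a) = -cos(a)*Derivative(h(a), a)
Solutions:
 h(a) = C1/cos(a)^2


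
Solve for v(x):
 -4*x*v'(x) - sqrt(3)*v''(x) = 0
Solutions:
 v(x) = C1 + C2*erf(sqrt(2)*3^(3/4)*x/3)


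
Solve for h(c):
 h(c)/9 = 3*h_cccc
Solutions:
 h(c) = C1*exp(-3^(1/4)*c/3) + C2*exp(3^(1/4)*c/3) + C3*sin(3^(1/4)*c/3) + C4*cos(3^(1/4)*c/3)


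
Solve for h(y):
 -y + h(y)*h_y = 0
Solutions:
 h(y) = -sqrt(C1 + y^2)
 h(y) = sqrt(C1 + y^2)


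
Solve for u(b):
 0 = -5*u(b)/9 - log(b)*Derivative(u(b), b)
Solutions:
 u(b) = C1*exp(-5*li(b)/9)


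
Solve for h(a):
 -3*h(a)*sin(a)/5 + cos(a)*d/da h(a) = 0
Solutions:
 h(a) = C1/cos(a)^(3/5)


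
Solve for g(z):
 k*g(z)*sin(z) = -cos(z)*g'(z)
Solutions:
 g(z) = C1*exp(k*log(cos(z)))


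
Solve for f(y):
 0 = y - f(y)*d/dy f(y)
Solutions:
 f(y) = -sqrt(C1 + y^2)
 f(y) = sqrt(C1 + y^2)


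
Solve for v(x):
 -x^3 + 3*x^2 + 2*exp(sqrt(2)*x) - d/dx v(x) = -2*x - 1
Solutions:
 v(x) = C1 - x^4/4 + x^3 + x^2 + x + sqrt(2)*exp(sqrt(2)*x)


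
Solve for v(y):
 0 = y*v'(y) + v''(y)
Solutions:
 v(y) = C1 + C2*erf(sqrt(2)*y/2)


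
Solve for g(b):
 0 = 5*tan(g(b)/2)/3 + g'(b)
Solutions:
 g(b) = -2*asin(C1*exp(-5*b/6)) + 2*pi
 g(b) = 2*asin(C1*exp(-5*b/6))


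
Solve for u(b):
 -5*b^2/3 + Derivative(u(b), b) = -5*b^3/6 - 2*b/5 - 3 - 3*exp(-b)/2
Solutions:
 u(b) = C1 - 5*b^4/24 + 5*b^3/9 - b^2/5 - 3*b + 3*exp(-b)/2


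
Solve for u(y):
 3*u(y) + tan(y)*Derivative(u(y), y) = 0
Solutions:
 u(y) = C1/sin(y)^3


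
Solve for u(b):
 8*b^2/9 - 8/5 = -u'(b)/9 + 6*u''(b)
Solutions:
 u(b) = C1 + C2*exp(b/54) - 8*b^3/3 - 432*b^2 - 233208*b/5


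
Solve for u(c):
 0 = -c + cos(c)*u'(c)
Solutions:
 u(c) = C1 + Integral(c/cos(c), c)


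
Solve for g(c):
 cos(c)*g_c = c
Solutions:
 g(c) = C1 + Integral(c/cos(c), c)


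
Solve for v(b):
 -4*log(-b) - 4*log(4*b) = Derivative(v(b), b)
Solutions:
 v(b) = C1 - 8*b*log(b) + 4*b*(-2*log(2) + 2 - I*pi)


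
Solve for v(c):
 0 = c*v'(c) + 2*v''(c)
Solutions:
 v(c) = C1 + C2*erf(c/2)


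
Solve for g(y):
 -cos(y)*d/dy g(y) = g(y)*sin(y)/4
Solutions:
 g(y) = C1*cos(y)^(1/4)


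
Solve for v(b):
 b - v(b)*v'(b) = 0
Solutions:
 v(b) = -sqrt(C1 + b^2)
 v(b) = sqrt(C1 + b^2)


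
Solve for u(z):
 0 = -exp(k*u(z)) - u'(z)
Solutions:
 u(z) = Piecewise((log(1/(C1*k + k*z))/k, Ne(k, 0)), (nan, True))
 u(z) = Piecewise((C1 - z, Eq(k, 0)), (nan, True))


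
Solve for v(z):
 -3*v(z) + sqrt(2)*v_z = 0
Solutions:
 v(z) = C1*exp(3*sqrt(2)*z/2)


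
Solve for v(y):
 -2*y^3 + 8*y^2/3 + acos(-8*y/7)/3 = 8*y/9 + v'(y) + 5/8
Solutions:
 v(y) = C1 - y^4/2 + 8*y^3/9 - 4*y^2/9 + y*acos(-8*y/7)/3 - 5*y/8 + sqrt(49 - 64*y^2)/24


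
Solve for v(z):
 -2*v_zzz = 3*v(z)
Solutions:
 v(z) = C3*exp(-2^(2/3)*3^(1/3)*z/2) + (C1*sin(2^(2/3)*3^(5/6)*z/4) + C2*cos(2^(2/3)*3^(5/6)*z/4))*exp(2^(2/3)*3^(1/3)*z/4)


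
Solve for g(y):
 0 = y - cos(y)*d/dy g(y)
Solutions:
 g(y) = C1 + Integral(y/cos(y), y)


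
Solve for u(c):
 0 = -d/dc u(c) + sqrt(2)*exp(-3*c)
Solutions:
 u(c) = C1 - sqrt(2)*exp(-3*c)/3


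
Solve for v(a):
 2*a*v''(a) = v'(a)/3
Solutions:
 v(a) = C1 + C2*a^(7/6)


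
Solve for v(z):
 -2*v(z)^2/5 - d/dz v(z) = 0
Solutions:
 v(z) = 5/(C1 + 2*z)


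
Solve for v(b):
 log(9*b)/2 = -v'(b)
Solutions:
 v(b) = C1 - b*log(b)/2 - b*log(3) + b/2


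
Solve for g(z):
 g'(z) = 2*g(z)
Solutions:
 g(z) = C1*exp(2*z)


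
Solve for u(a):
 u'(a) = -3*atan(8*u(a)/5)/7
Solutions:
 Integral(1/atan(8*_y/5), (_y, u(a))) = C1 - 3*a/7


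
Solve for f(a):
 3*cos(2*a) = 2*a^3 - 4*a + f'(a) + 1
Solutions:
 f(a) = C1 - a^4/2 + 2*a^2 - a + 3*sin(2*a)/2


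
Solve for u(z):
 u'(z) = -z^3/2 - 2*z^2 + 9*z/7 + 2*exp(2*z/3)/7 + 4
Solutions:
 u(z) = C1 - z^4/8 - 2*z^3/3 + 9*z^2/14 + 4*z + 3*exp(2*z/3)/7


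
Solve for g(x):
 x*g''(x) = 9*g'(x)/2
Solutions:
 g(x) = C1 + C2*x^(11/2)


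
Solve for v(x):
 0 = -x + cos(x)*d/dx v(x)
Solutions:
 v(x) = C1 + Integral(x/cos(x), x)


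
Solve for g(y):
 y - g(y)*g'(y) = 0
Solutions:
 g(y) = -sqrt(C1 + y^2)
 g(y) = sqrt(C1 + y^2)


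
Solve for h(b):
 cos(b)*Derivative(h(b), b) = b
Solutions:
 h(b) = C1 + Integral(b/cos(b), b)


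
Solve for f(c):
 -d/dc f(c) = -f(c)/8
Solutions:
 f(c) = C1*exp(c/8)


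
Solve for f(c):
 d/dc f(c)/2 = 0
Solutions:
 f(c) = C1


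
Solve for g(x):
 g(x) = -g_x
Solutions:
 g(x) = C1*exp(-x)


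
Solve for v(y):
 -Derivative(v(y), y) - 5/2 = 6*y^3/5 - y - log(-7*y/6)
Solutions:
 v(y) = C1 - 3*y^4/10 + y^2/2 + y*log(-y) + y*(-7/2 - log(6) + log(7))


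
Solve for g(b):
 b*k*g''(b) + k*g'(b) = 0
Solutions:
 g(b) = C1 + C2*log(b)


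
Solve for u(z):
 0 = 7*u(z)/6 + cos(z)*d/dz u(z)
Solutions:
 u(z) = C1*(sin(z) - 1)^(7/12)/(sin(z) + 1)^(7/12)


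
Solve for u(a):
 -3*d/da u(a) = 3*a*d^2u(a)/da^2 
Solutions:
 u(a) = C1 + C2*log(a)


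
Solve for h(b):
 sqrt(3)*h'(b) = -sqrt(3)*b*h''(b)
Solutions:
 h(b) = C1 + C2*log(b)


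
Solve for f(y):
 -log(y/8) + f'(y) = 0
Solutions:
 f(y) = C1 + y*log(y) - y*log(8) - y


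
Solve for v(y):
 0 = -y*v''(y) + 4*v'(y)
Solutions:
 v(y) = C1 + C2*y^5


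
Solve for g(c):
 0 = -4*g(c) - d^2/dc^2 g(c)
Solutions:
 g(c) = C1*sin(2*c) + C2*cos(2*c)


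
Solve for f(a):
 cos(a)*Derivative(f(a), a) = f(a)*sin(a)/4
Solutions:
 f(a) = C1/cos(a)^(1/4)


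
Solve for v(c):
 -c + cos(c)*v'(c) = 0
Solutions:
 v(c) = C1 + Integral(c/cos(c), c)


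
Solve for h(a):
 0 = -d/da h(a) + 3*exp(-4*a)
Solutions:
 h(a) = C1 - 3*exp(-4*a)/4


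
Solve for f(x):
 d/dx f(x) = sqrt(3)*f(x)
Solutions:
 f(x) = C1*exp(sqrt(3)*x)


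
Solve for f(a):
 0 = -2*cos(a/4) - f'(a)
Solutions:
 f(a) = C1 - 8*sin(a/4)


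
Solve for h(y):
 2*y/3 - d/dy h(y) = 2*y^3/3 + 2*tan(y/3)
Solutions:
 h(y) = C1 - y^4/6 + y^2/3 + 6*log(cos(y/3))


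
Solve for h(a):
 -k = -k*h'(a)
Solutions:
 h(a) = C1 + a


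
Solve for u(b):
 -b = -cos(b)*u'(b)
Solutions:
 u(b) = C1 + Integral(b/cos(b), b)


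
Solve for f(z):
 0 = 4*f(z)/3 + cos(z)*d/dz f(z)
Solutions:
 f(z) = C1*(sin(z) - 1)^(2/3)/(sin(z) + 1)^(2/3)


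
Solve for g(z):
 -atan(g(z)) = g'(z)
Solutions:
 Integral(1/atan(_y), (_y, g(z))) = C1 - z


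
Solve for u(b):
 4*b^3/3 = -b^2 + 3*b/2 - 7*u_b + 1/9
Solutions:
 u(b) = C1 - b^4/21 - b^3/21 + 3*b^2/28 + b/63


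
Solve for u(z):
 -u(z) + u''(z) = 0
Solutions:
 u(z) = C1*exp(-z) + C2*exp(z)


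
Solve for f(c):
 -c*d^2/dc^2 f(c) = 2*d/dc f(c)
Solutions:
 f(c) = C1 + C2/c


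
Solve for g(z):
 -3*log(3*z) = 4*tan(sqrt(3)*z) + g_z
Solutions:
 g(z) = C1 - 3*z*log(z) - 3*z*log(3) + 3*z + 4*sqrt(3)*log(cos(sqrt(3)*z))/3


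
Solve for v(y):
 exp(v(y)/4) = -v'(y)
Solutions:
 v(y) = 4*log(1/(C1 + y)) + 8*log(2)


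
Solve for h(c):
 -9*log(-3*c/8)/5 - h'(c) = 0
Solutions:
 h(c) = C1 - 9*c*log(-c)/5 + 9*c*(-log(3) + 1 + 3*log(2))/5


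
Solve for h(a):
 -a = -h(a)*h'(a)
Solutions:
 h(a) = -sqrt(C1 + a^2)
 h(a) = sqrt(C1 + a^2)


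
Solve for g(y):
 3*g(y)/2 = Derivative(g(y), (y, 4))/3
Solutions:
 g(y) = C1*exp(-2^(3/4)*sqrt(3)*y/2) + C2*exp(2^(3/4)*sqrt(3)*y/2) + C3*sin(2^(3/4)*sqrt(3)*y/2) + C4*cos(2^(3/4)*sqrt(3)*y/2)


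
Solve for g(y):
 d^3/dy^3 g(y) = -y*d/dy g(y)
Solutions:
 g(y) = C1 + Integral(C2*airyai(-y) + C3*airybi(-y), y)


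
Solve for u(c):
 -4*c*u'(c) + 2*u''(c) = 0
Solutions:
 u(c) = C1 + C2*erfi(c)


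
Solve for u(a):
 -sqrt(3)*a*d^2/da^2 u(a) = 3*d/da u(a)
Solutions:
 u(a) = C1 + C2*a^(1 - sqrt(3))


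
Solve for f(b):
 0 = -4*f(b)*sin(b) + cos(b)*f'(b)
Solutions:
 f(b) = C1/cos(b)^4


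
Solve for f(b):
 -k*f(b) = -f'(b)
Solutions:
 f(b) = C1*exp(b*k)


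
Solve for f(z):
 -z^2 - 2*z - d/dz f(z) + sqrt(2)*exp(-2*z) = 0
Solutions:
 f(z) = C1 - z^3/3 - z^2 - sqrt(2)*exp(-2*z)/2


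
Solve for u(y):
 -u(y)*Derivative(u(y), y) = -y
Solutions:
 u(y) = -sqrt(C1 + y^2)
 u(y) = sqrt(C1 + y^2)


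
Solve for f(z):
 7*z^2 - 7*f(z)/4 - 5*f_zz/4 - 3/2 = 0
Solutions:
 f(z) = C1*sin(sqrt(35)*z/5) + C2*cos(sqrt(35)*z/5) + 4*z^2 - 46/7


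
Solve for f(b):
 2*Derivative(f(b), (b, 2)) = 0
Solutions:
 f(b) = C1 + C2*b


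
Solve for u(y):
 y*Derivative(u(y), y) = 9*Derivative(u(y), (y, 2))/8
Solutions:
 u(y) = C1 + C2*erfi(2*y/3)


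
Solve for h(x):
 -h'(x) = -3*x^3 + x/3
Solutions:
 h(x) = C1 + 3*x^4/4 - x^2/6


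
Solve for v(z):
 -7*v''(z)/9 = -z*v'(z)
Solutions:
 v(z) = C1 + C2*erfi(3*sqrt(14)*z/14)


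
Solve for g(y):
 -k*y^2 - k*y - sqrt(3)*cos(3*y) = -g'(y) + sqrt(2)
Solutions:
 g(y) = C1 + k*y^3/3 + k*y^2/2 + sqrt(2)*y + sqrt(3)*sin(3*y)/3


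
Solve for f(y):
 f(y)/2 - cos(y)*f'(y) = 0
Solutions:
 f(y) = C1*(sin(y) + 1)^(1/4)/(sin(y) - 1)^(1/4)


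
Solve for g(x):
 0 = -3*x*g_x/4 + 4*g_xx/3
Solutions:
 g(x) = C1 + C2*erfi(3*sqrt(2)*x/8)


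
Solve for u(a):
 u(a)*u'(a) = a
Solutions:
 u(a) = -sqrt(C1 + a^2)
 u(a) = sqrt(C1 + a^2)


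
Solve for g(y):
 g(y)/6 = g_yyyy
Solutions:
 g(y) = C1*exp(-6^(3/4)*y/6) + C2*exp(6^(3/4)*y/6) + C3*sin(6^(3/4)*y/6) + C4*cos(6^(3/4)*y/6)


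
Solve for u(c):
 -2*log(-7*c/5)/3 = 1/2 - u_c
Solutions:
 u(c) = C1 + 2*c*log(-c)/3 + c*(-4*log(5) - 1 + 4*log(7))/6


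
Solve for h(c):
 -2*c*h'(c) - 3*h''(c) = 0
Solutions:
 h(c) = C1 + C2*erf(sqrt(3)*c/3)


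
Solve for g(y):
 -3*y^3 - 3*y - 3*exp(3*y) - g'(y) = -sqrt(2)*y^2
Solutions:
 g(y) = C1 - 3*y^4/4 + sqrt(2)*y^3/3 - 3*y^2/2 - exp(3*y)


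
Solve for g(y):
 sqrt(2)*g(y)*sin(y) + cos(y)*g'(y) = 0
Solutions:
 g(y) = C1*cos(y)^(sqrt(2))


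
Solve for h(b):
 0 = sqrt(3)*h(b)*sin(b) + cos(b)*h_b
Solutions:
 h(b) = C1*cos(b)^(sqrt(3))


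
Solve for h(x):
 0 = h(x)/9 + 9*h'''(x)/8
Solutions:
 h(x) = C3*exp(-2*3^(2/3)*x/9) + (C1*sin(3^(1/6)*x/3) + C2*cos(3^(1/6)*x/3))*exp(3^(2/3)*x/9)


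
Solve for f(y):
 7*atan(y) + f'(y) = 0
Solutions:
 f(y) = C1 - 7*y*atan(y) + 7*log(y^2 + 1)/2


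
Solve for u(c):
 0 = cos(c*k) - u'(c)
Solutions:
 u(c) = C1 + sin(c*k)/k


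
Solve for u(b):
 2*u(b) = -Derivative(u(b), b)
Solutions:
 u(b) = C1*exp(-2*b)


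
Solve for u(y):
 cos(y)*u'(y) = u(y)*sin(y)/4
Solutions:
 u(y) = C1/cos(y)^(1/4)


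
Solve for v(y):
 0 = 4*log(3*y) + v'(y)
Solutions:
 v(y) = C1 - 4*y*log(y) - y*log(81) + 4*y


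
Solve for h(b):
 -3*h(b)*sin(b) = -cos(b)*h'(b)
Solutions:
 h(b) = C1/cos(b)^3


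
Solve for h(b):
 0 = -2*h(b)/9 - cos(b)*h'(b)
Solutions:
 h(b) = C1*(sin(b) - 1)^(1/9)/(sin(b) + 1)^(1/9)


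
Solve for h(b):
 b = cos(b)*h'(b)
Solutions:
 h(b) = C1 + Integral(b/cos(b), b)


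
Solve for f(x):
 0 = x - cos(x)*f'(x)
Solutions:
 f(x) = C1 + Integral(x/cos(x), x)


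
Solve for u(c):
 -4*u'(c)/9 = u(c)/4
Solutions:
 u(c) = C1*exp(-9*c/16)


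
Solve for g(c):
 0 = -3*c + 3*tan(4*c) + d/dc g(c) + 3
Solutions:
 g(c) = C1 + 3*c^2/2 - 3*c + 3*log(cos(4*c))/4


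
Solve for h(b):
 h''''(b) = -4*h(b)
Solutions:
 h(b) = (C1*sin(b) + C2*cos(b))*exp(-b) + (C3*sin(b) + C4*cos(b))*exp(b)


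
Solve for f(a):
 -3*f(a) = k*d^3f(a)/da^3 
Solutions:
 f(a) = C1*exp(3^(1/3)*a*(-1/k)^(1/3)) + C2*exp(a*(-1/k)^(1/3)*(-3^(1/3) + 3^(5/6)*I)/2) + C3*exp(-a*(-1/k)^(1/3)*(3^(1/3) + 3^(5/6)*I)/2)


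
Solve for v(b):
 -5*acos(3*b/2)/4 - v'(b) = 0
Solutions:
 v(b) = C1 - 5*b*acos(3*b/2)/4 + 5*sqrt(4 - 9*b^2)/12


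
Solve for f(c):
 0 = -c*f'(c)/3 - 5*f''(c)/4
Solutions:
 f(c) = C1 + C2*erf(sqrt(30)*c/15)


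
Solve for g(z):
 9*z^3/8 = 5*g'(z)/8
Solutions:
 g(z) = C1 + 9*z^4/20


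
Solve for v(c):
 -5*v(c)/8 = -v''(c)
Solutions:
 v(c) = C1*exp(-sqrt(10)*c/4) + C2*exp(sqrt(10)*c/4)


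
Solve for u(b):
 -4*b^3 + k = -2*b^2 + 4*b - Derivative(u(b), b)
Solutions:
 u(b) = C1 + b^4 - 2*b^3/3 + 2*b^2 - b*k


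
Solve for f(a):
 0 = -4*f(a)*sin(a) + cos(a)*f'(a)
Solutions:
 f(a) = C1/cos(a)^4


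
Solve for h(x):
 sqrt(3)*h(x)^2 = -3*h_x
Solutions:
 h(x) = 3/(C1 + sqrt(3)*x)


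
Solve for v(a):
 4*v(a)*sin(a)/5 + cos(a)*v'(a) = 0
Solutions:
 v(a) = C1*cos(a)^(4/5)


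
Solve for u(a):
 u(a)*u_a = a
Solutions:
 u(a) = -sqrt(C1 + a^2)
 u(a) = sqrt(C1 + a^2)


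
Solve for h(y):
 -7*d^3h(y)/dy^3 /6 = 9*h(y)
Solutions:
 h(y) = C3*exp(-3*2^(1/3)*7^(2/3)*y/7) + (C1*sin(3*2^(1/3)*sqrt(3)*7^(2/3)*y/14) + C2*cos(3*2^(1/3)*sqrt(3)*7^(2/3)*y/14))*exp(3*2^(1/3)*7^(2/3)*y/14)


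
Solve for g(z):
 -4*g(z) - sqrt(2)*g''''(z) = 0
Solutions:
 g(z) = (C1*sin(2^(7/8)*z/2) + C2*cos(2^(7/8)*z/2))*exp(-2^(7/8)*z/2) + (C3*sin(2^(7/8)*z/2) + C4*cos(2^(7/8)*z/2))*exp(2^(7/8)*z/2)


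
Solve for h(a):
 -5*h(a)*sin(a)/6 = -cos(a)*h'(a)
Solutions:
 h(a) = C1/cos(a)^(5/6)


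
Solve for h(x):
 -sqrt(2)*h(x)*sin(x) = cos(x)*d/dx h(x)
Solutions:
 h(x) = C1*cos(x)^(sqrt(2))


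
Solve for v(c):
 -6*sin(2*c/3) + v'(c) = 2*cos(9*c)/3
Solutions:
 v(c) = C1 + 2*sin(9*c)/27 - 9*cos(2*c/3)


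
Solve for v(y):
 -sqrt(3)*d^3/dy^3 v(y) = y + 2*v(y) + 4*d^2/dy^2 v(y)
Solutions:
 v(y) = C1*exp(y*(-8*sqrt(3) + 16/(sqrt(627) + 145*sqrt(3)/9)^(1/3) + 3*(sqrt(627) + 145*sqrt(3)/9)^(1/3))/18)*sin(sqrt(3)*y*(-3*(sqrt(627) + 145*sqrt(3)/9)^(1/3) + 16/(sqrt(627) + 145*sqrt(3)/9)^(1/3))/18) + C2*exp(y*(-8*sqrt(3) + 16/(sqrt(627) + 145*sqrt(3)/9)^(1/3) + 3*(sqrt(627) + 145*sqrt(3)/9)^(1/3))/18)*cos(sqrt(3)*y*(-3*(sqrt(627) + 145*sqrt(3)/9)^(1/3) + 16/(sqrt(627) + 145*sqrt(3)/9)^(1/3))/18) + C3*exp(-y*(16/(sqrt(627) + 145*sqrt(3)/9)^(1/3) + 4*sqrt(3) + 3*(sqrt(627) + 145*sqrt(3)/9)^(1/3))/9) - y/2


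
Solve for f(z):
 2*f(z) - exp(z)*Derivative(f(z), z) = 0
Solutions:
 f(z) = C1*exp(-2*exp(-z))


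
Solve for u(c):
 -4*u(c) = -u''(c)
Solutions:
 u(c) = C1*exp(-2*c) + C2*exp(2*c)


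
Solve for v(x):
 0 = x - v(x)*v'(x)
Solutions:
 v(x) = -sqrt(C1 + x^2)
 v(x) = sqrt(C1 + x^2)


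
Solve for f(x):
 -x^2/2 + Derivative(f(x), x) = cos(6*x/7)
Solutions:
 f(x) = C1 + x^3/6 + 7*sin(6*x/7)/6


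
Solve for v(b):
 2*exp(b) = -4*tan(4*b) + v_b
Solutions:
 v(b) = C1 + 2*exp(b) - log(cos(4*b))


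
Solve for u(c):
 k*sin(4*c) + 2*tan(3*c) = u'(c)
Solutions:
 u(c) = C1 - k*cos(4*c)/4 - 2*log(cos(3*c))/3


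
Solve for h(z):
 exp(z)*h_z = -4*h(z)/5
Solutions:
 h(z) = C1*exp(4*exp(-z)/5)


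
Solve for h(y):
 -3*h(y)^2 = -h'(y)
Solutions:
 h(y) = -1/(C1 + 3*y)


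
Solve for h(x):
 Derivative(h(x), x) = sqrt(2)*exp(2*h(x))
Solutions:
 h(x) = log(-sqrt(-1/(C1 + sqrt(2)*x))) - log(2)/2
 h(x) = log(-1/(C1 + sqrt(2)*x))/2 - log(2)/2


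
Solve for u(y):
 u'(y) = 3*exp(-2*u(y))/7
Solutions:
 u(y) = log(-sqrt(C1 + 42*y)) - log(7)
 u(y) = log(C1 + 42*y)/2 - log(7)


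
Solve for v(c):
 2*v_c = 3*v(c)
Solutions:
 v(c) = C1*exp(3*c/2)


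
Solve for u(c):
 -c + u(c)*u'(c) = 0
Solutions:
 u(c) = -sqrt(C1 + c^2)
 u(c) = sqrt(C1 + c^2)


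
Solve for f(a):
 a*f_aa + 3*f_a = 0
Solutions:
 f(a) = C1 + C2/a^2
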